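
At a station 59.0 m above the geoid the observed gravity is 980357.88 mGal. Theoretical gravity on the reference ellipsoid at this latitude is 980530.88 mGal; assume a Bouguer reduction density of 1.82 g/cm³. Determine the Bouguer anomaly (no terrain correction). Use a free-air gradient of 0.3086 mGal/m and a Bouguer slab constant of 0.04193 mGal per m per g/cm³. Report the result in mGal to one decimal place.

-159.3

Free-air correction = 0.3086 × 59.0 = 18.21 mGal
Free-air anomaly = 980357.88 − 980530.88 + (18.21) = -154.79 mGal
Bouguer slab correction = 0.04193 × 1.82 × 59.0 = 4.50 mGal
Simple Bouguer anomaly = -154.79 − (4.50) = -159.29 mGal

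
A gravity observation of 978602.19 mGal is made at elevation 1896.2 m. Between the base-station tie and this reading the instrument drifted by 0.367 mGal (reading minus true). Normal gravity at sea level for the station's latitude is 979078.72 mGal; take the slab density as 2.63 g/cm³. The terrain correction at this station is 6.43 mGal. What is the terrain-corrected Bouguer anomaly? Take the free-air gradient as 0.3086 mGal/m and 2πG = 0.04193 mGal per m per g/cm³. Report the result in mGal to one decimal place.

-94.4

Drift-corrected reading = 978602.19 − (0.367) = 978601.823 mGal
Free-air correction = 0.3086 × 1896.2 = 585.17 mGal
Free-air anomaly = 978601.823 − 979078.72 + (585.17) = 108.273 mGal
Bouguer slab correction = 0.04193 × 2.63 × 1896.2 = 209.11 mGal
Simple Bouguer anomaly = 108.273 − (209.11) = -100.837 mGal
Complete Bouguer anomaly = -100.837 + 6.43 = -94.407 mGal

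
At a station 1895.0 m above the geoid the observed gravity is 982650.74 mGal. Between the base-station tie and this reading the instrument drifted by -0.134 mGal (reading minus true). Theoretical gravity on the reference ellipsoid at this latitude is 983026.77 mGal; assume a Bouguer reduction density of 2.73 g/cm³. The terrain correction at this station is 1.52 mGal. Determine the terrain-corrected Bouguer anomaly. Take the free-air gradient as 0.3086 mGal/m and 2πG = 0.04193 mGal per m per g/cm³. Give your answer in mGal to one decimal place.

Drift-corrected reading = 982650.74 − (-0.134) = 982650.874 mGal
Free-air correction = 0.3086 × 1895.0 = 584.80 mGal
Free-air anomaly = 982650.874 − 983026.77 + (584.80) = 208.904 mGal
Bouguer slab correction = 0.04193 × 2.73 × 1895.0 = 216.92 mGal
Simple Bouguer anomaly = 208.904 − (216.92) = -8.016 mGal
Complete Bouguer anomaly = -8.016 + 1.52 = -6.496 mGal

-6.5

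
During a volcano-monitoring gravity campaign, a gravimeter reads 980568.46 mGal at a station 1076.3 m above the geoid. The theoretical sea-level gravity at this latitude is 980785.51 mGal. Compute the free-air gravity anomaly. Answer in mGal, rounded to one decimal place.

115.1

Free-air correction = 0.3086 × 1076.3 = 332.15 mGal
Free-air anomaly = 980568.46 − 980785.51 + (332.15) = 115.10 mGal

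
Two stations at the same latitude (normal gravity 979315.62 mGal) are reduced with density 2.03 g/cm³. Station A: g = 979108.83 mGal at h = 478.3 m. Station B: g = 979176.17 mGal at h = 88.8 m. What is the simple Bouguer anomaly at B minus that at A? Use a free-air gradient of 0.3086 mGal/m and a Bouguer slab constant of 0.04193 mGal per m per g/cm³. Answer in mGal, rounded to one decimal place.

Δg_SB(A) = 979108.83 − 979315.62 + 0.3086×478.3 − 0.04193×2.03×478.3 = -99.90 mGal
Δg_SB(B) = 979176.17 − 979315.62 + 0.3086×88.8 − 0.04193×2.03×88.8 = -119.60 mGal
Difference = -119.60 − (-99.90) = -19.70 mGal

-19.7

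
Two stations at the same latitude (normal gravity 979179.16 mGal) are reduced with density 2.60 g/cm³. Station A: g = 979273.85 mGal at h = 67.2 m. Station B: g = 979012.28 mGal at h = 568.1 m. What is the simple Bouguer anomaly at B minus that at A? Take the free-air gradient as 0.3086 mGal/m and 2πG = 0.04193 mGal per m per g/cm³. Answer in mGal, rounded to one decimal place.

-161.6

Δg_SB(A) = 979273.85 − 979179.16 + 0.3086×67.2 − 0.04193×2.60×67.2 = 108.10 mGal
Δg_SB(B) = 979012.28 − 979179.16 + 0.3086×568.1 − 0.04193×2.60×568.1 = -53.50 mGal
Difference = -53.50 − (108.10) = -161.60 mGal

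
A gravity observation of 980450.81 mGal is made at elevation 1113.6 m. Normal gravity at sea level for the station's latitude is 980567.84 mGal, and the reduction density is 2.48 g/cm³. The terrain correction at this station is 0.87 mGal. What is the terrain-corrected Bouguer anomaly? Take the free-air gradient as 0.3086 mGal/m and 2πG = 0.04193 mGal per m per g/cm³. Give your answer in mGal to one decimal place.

111.7

Free-air correction = 0.3086 × 1113.6 = 343.66 mGal
Free-air anomaly = 980450.81 − 980567.84 + (343.66) = 226.63 mGal
Bouguer slab correction = 0.04193 × 2.48 × 1113.6 = 115.80 mGal
Simple Bouguer anomaly = 226.63 − (115.80) = 110.83 mGal
Complete Bouguer anomaly = 110.83 + 0.87 = 111.70 mGal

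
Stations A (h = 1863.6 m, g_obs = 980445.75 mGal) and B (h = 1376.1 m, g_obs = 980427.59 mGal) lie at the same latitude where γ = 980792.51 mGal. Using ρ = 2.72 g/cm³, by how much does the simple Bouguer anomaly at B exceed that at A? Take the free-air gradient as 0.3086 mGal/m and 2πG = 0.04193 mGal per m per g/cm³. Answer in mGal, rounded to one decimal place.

Δg_SB(A) = 980445.75 − 980792.51 + 0.3086×1863.6 − 0.04193×2.72×1863.6 = 15.80 mGal
Δg_SB(B) = 980427.59 − 980792.51 + 0.3086×1376.1 − 0.04193×2.72×1376.1 = -97.20 mGal
Difference = -97.20 − (15.80) = -113.00 mGal

-113.0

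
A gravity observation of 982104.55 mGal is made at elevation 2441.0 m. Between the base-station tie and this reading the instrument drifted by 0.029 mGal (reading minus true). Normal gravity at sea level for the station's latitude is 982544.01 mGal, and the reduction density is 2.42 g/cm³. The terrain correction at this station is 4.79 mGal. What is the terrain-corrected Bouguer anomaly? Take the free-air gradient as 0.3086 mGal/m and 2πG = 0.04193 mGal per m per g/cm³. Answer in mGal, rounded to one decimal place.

Drift-corrected reading = 982104.55 − (0.029) = 982104.521 mGal
Free-air correction = 0.3086 × 2441.0 = 753.29 mGal
Free-air anomaly = 982104.521 − 982544.01 + (753.29) = 313.801 mGal
Bouguer slab correction = 0.04193 × 2.42 × 2441.0 = 247.69 mGal
Simple Bouguer anomaly = 313.801 − (247.69) = 66.111 mGal
Complete Bouguer anomaly = 66.111 + 4.79 = 70.901 mGal

70.9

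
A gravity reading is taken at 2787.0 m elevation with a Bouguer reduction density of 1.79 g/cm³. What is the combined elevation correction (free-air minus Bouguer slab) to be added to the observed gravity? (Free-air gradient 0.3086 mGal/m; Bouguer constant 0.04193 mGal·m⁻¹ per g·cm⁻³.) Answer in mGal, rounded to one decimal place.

Combined gradient = 0.3086 − 0.04193 × 1.79 = 0.2335453 mGal/m
Combined elevation correction = 0.2335453 × 2787.0 = 650.9 mGal

650.9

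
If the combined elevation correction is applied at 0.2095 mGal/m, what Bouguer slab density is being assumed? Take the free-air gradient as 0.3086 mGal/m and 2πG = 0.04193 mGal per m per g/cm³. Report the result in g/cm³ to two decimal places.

0.2095 = 0.3086 − 0.04193 × ρ
ρ = (0.3086 − 0.2095) / 0.04193 = 2.36 g/cm³

2.36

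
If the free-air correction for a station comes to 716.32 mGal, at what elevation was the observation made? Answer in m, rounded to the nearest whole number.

2321

h = 716.32 / 0.3086 = 2321.19 m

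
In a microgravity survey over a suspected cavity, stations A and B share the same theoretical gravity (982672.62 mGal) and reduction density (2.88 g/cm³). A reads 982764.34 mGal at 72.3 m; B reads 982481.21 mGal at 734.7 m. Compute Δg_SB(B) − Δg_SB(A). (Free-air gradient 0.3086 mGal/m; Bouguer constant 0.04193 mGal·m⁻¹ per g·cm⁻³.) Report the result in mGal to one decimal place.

-158.7

Δg_SB(A) = 982764.34 − 982672.62 + 0.3086×72.3 − 0.04193×2.88×72.3 = 105.30 mGal
Δg_SB(B) = 982481.21 − 982672.62 + 0.3086×734.7 − 0.04193×2.88×734.7 = -53.40 mGal
Difference = -53.40 − (105.30) = -158.70 mGal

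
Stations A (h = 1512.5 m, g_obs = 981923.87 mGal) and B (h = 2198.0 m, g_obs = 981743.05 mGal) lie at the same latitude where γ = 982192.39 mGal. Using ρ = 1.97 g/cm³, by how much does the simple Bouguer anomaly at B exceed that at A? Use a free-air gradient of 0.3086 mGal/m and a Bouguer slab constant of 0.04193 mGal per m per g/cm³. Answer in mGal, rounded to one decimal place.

Δg_SB(A) = 981923.87 − 982192.39 + 0.3086×1512.5 − 0.04193×1.97×1512.5 = 73.30 mGal
Δg_SB(B) = 981743.05 − 982192.39 + 0.3086×2198.0 − 0.04193×1.97×2198.0 = 47.40 mGal
Difference = 47.40 − (73.30) = -25.90 mGal

-25.9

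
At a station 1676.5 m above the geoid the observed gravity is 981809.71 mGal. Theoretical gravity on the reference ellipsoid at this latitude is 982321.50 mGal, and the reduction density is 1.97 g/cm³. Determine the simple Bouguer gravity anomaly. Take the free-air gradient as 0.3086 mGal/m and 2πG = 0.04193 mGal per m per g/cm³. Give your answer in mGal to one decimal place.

Free-air correction = 0.3086 × 1676.5 = 517.37 mGal
Free-air anomaly = 981809.71 − 982321.50 + (517.37) = 5.58 mGal
Bouguer slab correction = 0.04193 × 1.97 × 1676.5 = 138.48 mGal
Simple Bouguer anomaly = 5.58 − (138.48) = -132.90 mGal

-132.9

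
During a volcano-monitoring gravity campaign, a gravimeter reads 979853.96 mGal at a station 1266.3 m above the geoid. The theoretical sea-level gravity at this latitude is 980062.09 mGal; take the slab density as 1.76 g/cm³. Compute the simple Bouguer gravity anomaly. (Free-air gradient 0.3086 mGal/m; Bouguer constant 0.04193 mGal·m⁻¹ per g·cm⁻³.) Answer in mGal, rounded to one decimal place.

89.2

Free-air correction = 0.3086 × 1266.3 = 390.78 mGal
Free-air anomaly = 979853.96 − 980062.09 + (390.78) = 182.65 mGal
Bouguer slab correction = 0.04193 × 1.76 × 1266.3 = 93.45 mGal
Simple Bouguer anomaly = 182.65 − (93.45) = 89.20 mGal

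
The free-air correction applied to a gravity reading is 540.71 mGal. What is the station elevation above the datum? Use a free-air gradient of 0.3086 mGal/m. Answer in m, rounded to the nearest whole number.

1752

h = 540.71 / 0.3086 = 1752.14 m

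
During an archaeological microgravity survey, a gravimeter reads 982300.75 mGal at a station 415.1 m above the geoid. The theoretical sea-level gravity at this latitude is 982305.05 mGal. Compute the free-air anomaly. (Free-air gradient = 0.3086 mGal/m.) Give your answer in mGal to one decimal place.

123.8

Free-air correction = 0.3086 × 415.1 = 128.10 mGal
Free-air anomaly = 982300.75 − 982305.05 + (128.10) = 123.80 mGal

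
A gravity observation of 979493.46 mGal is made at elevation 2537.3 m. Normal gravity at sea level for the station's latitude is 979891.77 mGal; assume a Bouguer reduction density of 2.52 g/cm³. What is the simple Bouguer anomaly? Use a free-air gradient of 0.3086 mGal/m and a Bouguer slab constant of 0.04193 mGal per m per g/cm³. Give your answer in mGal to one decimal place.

116.6

Free-air correction = 0.3086 × 2537.3 = 783.01 mGal
Free-air anomaly = 979493.46 − 979891.77 + (783.01) = 384.70 mGal
Bouguer slab correction = 0.04193 × 2.52 × 2537.3 = 268.10 mGal
Simple Bouguer anomaly = 384.70 − (268.10) = 116.60 mGal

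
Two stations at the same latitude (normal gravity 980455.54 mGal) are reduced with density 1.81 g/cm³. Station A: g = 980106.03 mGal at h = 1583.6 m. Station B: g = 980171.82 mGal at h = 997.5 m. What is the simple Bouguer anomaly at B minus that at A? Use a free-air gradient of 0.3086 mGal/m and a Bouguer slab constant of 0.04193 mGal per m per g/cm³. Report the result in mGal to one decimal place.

Δg_SB(A) = 980106.03 − 980455.54 + 0.3086×1583.6 − 0.04193×1.81×1583.6 = 19.00 mGal
Δg_SB(B) = 980171.82 − 980455.54 + 0.3086×997.5 − 0.04193×1.81×997.5 = -51.60 mGal
Difference = -51.60 − (19.00) = -70.60 mGal

-70.6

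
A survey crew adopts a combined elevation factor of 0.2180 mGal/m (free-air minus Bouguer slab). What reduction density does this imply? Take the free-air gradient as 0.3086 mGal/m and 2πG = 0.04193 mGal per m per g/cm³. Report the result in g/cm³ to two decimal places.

2.16

0.2180 = 0.3086 − 0.04193 × ρ
ρ = (0.3086 − 0.2180) / 0.04193 = 2.16 g/cm³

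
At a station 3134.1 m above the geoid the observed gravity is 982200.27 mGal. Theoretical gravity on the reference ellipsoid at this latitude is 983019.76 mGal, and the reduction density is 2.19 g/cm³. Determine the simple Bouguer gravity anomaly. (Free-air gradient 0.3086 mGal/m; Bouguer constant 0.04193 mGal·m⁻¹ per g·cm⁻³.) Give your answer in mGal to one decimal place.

-140.1

Free-air correction = 0.3086 × 3134.1 = 967.18 mGal
Free-air anomaly = 982200.27 − 983019.76 + (967.18) = 147.69 mGal
Bouguer slab correction = 0.04193 × 2.19 × 3134.1 = 287.79 mGal
Simple Bouguer anomaly = 147.69 − (287.79) = -140.10 mGal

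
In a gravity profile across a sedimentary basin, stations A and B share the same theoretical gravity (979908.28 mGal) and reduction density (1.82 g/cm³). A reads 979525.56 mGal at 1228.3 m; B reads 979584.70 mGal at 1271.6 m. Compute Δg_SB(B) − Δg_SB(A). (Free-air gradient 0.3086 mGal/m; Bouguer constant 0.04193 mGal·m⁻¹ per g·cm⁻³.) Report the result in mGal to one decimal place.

Δg_SB(A) = 979525.56 − 979908.28 + 0.3086×1228.3 − 0.04193×1.82×1228.3 = -97.40 mGal
Δg_SB(B) = 979584.70 − 979908.28 + 0.3086×1271.6 − 0.04193×1.82×1271.6 = -28.20 mGal
Difference = -28.20 − (-97.40) = 69.20 mGal

69.2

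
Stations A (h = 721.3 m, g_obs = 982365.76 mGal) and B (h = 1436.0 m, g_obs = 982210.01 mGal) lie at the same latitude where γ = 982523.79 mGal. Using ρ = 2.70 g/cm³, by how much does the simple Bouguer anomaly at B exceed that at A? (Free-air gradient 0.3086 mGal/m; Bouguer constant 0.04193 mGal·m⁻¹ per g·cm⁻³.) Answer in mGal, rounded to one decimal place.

-16.1

Δg_SB(A) = 982365.76 − 982523.79 + 0.3086×721.3 − 0.04193×2.70×721.3 = -17.10 mGal
Δg_SB(B) = 982210.01 − 982523.79 + 0.3086×1436.0 − 0.04193×2.70×1436.0 = -33.20 mGal
Difference = -33.20 − (-17.10) = -16.10 mGal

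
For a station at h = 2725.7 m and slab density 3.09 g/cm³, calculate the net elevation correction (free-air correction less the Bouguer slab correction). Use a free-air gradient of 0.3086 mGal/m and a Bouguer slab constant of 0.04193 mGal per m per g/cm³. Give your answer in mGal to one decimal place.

488.0

Combined gradient = 0.3086 − 0.04193 × 3.09 = 0.1790363 mGal/m
Combined elevation correction = 0.1790363 × 2725.7 = 488.0 mGal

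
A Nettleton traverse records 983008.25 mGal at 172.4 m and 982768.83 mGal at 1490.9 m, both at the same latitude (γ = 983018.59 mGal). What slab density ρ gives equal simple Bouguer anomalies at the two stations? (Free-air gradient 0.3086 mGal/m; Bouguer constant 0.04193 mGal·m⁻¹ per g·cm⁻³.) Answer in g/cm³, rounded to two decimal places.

3.03

Δg_obs = 982768.83 − 983008.25 = -239.42 mGal over Δh = 1490.9 − 172.4 = 1318.5 m
Equal Bouguer anomalies ⇒ Δg_obs + (0.3086 − 0.04193ρ)·Δh = 0
0.3086 − 0.04193ρ = −Δg_obs/Δh = 0.18159
ρ = (0.3086 − 0.18159) / 0.04193 = 3.03 g/cm³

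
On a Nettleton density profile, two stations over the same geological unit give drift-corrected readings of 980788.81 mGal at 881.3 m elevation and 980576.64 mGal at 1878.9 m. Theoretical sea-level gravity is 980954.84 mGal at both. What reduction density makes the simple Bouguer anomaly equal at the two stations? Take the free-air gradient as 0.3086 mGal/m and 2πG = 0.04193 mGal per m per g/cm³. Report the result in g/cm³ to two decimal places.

2.29

Δg_obs = 980576.64 − 980788.81 = -212.17 mGal over Δh = 1878.9 − 881.3 = 997.6 m
Equal Bouguer anomalies ⇒ Δg_obs + (0.3086 − 0.04193ρ)·Δh = 0
0.3086 − 0.04193ρ = −Δg_obs/Δh = 0.21268
ρ = (0.3086 − 0.21268) / 0.04193 = 2.29 g/cm³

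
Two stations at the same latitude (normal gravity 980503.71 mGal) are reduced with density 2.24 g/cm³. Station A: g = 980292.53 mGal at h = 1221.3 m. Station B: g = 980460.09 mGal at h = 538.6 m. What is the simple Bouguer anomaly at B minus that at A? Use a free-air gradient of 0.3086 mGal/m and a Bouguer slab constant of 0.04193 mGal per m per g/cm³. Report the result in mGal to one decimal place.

Δg_SB(A) = 980292.53 − 980503.71 + 0.3086×1221.3 − 0.04193×2.24×1221.3 = 51.00 mGal
Δg_SB(B) = 980460.09 − 980503.71 + 0.3086×538.6 − 0.04193×2.24×538.6 = 72.00 mGal
Difference = 72.00 − (51.00) = 21.00 mGal

21.0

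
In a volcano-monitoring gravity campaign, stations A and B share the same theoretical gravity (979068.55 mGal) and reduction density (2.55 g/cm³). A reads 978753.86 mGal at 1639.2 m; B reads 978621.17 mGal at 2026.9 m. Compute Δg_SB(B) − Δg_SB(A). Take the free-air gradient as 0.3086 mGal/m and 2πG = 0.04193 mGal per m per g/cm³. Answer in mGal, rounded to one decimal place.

-54.5

Δg_SB(A) = 978753.86 − 979068.55 + 0.3086×1639.2 − 0.04193×2.55×1639.2 = 15.90 mGal
Δg_SB(B) = 978621.17 − 979068.55 + 0.3086×2026.9 − 0.04193×2.55×2026.9 = -38.60 mGal
Difference = -38.60 − (15.90) = -54.50 mGal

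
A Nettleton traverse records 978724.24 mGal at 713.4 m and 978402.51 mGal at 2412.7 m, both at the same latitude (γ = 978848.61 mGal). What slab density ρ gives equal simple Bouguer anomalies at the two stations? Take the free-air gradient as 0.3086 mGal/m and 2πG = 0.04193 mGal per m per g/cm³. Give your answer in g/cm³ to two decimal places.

2.84

Δg_obs = 978402.51 − 978724.24 = -321.73 mGal over Δh = 2412.7 − 713.4 = 1699.3 m
Equal Bouguer anomalies ⇒ Δg_obs + (0.3086 − 0.04193ρ)·Δh = 0
0.3086 − 0.04193ρ = −Δg_obs/Δh = 0.18933
ρ = (0.3086 − 0.18933) / 0.04193 = 2.84 g/cm³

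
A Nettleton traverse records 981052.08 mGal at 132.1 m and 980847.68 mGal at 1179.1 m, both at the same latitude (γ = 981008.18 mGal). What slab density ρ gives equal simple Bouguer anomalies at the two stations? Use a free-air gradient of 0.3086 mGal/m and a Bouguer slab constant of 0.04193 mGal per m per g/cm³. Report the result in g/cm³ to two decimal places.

2.70

Δg_obs = 980847.68 − 981052.08 = -204.40 mGal over Δh = 1179.1 − 132.1 = 1047.0 m
Equal Bouguer anomalies ⇒ Δg_obs + (0.3086 − 0.04193ρ)·Δh = 0
0.3086 − 0.04193ρ = −Δg_obs/Δh = 0.19522
ρ = (0.3086 − 0.19522) / 0.04193 = 2.70 g/cm³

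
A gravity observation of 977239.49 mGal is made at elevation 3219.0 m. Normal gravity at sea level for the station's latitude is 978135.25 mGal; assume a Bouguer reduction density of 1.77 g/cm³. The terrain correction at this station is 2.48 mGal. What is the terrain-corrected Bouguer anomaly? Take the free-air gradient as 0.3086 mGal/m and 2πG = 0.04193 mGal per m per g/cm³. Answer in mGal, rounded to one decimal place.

Free-air correction = 0.3086 × 3219.0 = 993.38 mGal
Free-air anomaly = 977239.49 − 978135.25 + (993.38) = 97.62 mGal
Bouguer slab correction = 0.04193 × 1.77 × 3219.0 = 238.90 mGal
Simple Bouguer anomaly = 97.62 − (238.90) = -141.28 mGal
Complete Bouguer anomaly = -141.28 + 2.48 = -138.80 mGal

-138.8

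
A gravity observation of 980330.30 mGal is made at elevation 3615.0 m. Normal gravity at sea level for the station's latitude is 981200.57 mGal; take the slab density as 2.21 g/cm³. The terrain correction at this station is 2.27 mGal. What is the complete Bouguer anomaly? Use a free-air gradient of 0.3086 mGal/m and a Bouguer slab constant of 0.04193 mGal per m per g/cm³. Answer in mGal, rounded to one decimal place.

Free-air correction = 0.3086 × 3615.0 = 1115.59 mGal
Free-air anomaly = 980330.30 − 981200.57 + (1115.59) = 245.32 mGal
Bouguer slab correction = 0.04193 × 2.21 × 3615.0 = 334.99 mGal
Simple Bouguer anomaly = 245.32 − (334.99) = -89.67 mGal
Complete Bouguer anomaly = -89.67 + 2.27 = -87.40 mGal

-87.4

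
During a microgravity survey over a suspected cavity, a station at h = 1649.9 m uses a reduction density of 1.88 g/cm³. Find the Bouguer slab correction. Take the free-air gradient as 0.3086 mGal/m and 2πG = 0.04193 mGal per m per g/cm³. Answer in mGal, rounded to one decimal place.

Bouguer slab correction = 0.04193 × 1.88 × 1649.9 = 130.1 mGal

130.1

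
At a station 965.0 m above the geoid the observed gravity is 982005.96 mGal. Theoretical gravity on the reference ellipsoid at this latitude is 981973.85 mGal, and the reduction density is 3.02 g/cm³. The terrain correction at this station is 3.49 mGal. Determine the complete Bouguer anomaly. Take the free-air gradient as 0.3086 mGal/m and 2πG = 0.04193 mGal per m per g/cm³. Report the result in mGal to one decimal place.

Free-air correction = 0.3086 × 965.0 = 297.80 mGal
Free-air anomaly = 982005.96 − 981973.85 + (297.80) = 329.91 mGal
Bouguer slab correction = 0.04193 × 3.02 × 965.0 = 122.20 mGal
Simple Bouguer anomaly = 329.91 − (122.20) = 207.71 mGal
Complete Bouguer anomaly = 207.71 + 3.49 = 211.20 mGal

211.2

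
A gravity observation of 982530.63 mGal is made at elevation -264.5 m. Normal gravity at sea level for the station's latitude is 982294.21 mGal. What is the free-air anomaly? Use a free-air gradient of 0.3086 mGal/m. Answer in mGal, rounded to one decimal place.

154.8

Free-air correction = 0.3086 × -264.5 = -81.62 mGal
Free-air anomaly = 982530.63 − 982294.21 + (-81.62) = 154.80 mGal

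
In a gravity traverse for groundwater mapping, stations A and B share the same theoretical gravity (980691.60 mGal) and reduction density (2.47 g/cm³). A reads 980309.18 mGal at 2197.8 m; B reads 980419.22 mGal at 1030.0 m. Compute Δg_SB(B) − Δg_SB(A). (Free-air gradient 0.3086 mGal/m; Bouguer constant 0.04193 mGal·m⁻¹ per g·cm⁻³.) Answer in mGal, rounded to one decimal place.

Δg_SB(A) = 980309.18 − 980691.60 + 0.3086×2197.8 − 0.04193×2.47×2197.8 = 68.20 mGal
Δg_SB(B) = 980419.22 − 980691.60 + 0.3086×1030.0 − 0.04193×2.47×1030.0 = -61.20 mGal
Difference = -61.20 − (68.20) = -129.40 mGal

-129.4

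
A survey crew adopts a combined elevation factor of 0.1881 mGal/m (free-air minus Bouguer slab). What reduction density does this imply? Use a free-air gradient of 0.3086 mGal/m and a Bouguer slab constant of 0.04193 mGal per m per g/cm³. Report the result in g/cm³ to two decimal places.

2.87

0.1881 = 0.3086 − 0.04193 × ρ
ρ = (0.3086 − 0.1881) / 0.04193 = 2.87 g/cm³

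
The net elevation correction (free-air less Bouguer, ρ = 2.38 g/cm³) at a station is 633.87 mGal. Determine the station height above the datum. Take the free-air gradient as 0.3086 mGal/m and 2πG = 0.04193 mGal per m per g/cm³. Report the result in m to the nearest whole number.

Combined gradient = 0.3086 − 0.04193 × 2.38 = 0.2088066 mGal/m
h = 633.87 / 0.2088066 = 3035.68 m

3036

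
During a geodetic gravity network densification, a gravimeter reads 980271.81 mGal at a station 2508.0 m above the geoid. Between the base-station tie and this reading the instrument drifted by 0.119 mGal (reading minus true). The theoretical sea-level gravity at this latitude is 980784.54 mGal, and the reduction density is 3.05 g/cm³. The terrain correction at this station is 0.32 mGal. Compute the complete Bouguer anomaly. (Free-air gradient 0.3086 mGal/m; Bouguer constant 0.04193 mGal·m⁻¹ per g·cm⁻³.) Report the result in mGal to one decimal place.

Drift-corrected reading = 980271.81 − (0.119) = 980271.691 mGal
Free-air correction = 0.3086 × 2508.0 = 773.97 mGal
Free-air anomaly = 980271.691 − 980784.54 + (773.97) = 261.121 mGal
Bouguer slab correction = 0.04193 × 3.05 × 2508.0 = 320.74 mGal
Simple Bouguer anomaly = 261.121 − (320.74) = -59.619 mGal
Complete Bouguer anomaly = -59.619 + 0.32 = -59.299 mGal

-59.3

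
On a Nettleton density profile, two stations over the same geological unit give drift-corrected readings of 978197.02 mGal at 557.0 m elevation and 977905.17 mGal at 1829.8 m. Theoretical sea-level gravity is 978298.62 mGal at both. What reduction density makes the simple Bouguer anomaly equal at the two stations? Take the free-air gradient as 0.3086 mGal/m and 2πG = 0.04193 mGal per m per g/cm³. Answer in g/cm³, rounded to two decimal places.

Δg_obs = 977905.17 − 978197.02 = -291.85 mGal over Δh = 1829.8 − 557.0 = 1272.8 m
Equal Bouguer anomalies ⇒ Δg_obs + (0.3086 − 0.04193ρ)·Δh = 0
0.3086 − 0.04193ρ = −Δg_obs/Δh = 0.22930
ρ = (0.3086 − 0.22930) / 0.04193 = 1.89 g/cm³

1.89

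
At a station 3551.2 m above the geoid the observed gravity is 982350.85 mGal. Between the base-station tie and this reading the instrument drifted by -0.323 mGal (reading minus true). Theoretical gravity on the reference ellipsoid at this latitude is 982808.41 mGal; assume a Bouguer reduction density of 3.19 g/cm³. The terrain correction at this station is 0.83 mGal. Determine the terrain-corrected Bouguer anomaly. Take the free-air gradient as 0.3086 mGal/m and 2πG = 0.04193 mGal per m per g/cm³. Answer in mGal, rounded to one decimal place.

Drift-corrected reading = 982350.85 − (-0.323) = 982351.173 mGal
Free-air correction = 0.3086 × 3551.2 = 1095.90 mGal
Free-air anomaly = 982351.173 − 982808.41 + (1095.90) = 638.663 mGal
Bouguer slab correction = 0.04193 × 3.19 × 3551.2 = 475.00 mGal
Simple Bouguer anomaly = 638.663 − (475.00) = 163.663 mGal
Complete Bouguer anomaly = 163.663 + 0.83 = 164.493 mGal

164.5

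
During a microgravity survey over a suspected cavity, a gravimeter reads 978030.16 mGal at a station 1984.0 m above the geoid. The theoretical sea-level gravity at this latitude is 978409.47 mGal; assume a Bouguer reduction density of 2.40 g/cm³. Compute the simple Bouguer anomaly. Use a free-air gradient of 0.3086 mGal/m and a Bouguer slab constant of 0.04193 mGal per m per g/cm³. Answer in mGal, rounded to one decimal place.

Free-air correction = 0.3086 × 1984.0 = 612.26 mGal
Free-air anomaly = 978030.16 − 978409.47 + (612.26) = 232.95 mGal
Bouguer slab correction = 0.04193 × 2.40 × 1984.0 = 199.65 mGal
Simple Bouguer anomaly = 232.95 − (199.65) = 33.30 mGal

33.3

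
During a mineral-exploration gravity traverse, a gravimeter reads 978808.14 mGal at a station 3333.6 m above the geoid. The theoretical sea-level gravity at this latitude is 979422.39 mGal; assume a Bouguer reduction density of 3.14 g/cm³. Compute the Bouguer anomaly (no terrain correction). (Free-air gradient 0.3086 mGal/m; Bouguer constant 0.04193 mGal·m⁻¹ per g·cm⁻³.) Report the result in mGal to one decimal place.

Free-air correction = 0.3086 × 3333.6 = 1028.75 mGal
Free-air anomaly = 978808.14 − 979422.39 + (1028.75) = 414.50 mGal
Bouguer slab correction = 0.04193 × 3.14 × 3333.6 = 438.90 mGal
Simple Bouguer anomaly = 414.50 − (438.90) = -24.40 mGal

-24.4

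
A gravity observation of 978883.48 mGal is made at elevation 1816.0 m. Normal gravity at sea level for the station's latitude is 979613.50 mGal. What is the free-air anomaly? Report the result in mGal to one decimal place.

Free-air correction = 0.3086 × 1816.0 = 560.42 mGal
Free-air anomaly = 978883.48 − 979613.50 + (560.42) = -169.60 mGal

-169.6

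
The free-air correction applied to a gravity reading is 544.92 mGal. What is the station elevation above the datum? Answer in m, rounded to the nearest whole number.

h = 544.92 / 0.3086 = 1765.78 m

1766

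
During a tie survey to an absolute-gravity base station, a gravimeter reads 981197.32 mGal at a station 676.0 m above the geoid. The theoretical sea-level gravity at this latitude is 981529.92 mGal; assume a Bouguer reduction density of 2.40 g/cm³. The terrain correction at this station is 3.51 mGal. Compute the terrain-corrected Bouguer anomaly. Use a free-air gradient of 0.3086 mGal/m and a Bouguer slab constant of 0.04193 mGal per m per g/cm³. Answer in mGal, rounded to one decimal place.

Free-air correction = 0.3086 × 676.0 = 208.61 mGal
Free-air anomaly = 981197.32 − 981529.92 + (208.61) = -123.99 mGal
Bouguer slab correction = 0.04193 × 2.40 × 676.0 = 68.03 mGal
Simple Bouguer anomaly = -123.99 − (68.03) = -192.02 mGal
Complete Bouguer anomaly = -192.02 + 3.51 = -188.51 mGal

-188.5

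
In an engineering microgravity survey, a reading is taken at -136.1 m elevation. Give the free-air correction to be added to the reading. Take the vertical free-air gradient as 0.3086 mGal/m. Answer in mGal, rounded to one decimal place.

Free-air correction = 0.3086 × -136.1 = -42.0 mGal

-42.0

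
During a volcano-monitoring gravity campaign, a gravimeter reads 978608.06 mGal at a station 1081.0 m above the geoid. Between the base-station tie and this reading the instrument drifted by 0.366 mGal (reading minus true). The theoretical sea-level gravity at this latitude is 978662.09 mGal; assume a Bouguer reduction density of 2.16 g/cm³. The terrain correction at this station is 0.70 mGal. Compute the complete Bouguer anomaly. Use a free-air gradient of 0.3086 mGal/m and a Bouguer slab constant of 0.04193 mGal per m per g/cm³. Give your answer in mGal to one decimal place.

182.0

Drift-corrected reading = 978608.06 − (0.366) = 978607.694 mGal
Free-air correction = 0.3086 × 1081.0 = 333.60 mGal
Free-air anomaly = 978607.694 − 978662.09 + (333.60) = 279.204 mGal
Bouguer slab correction = 0.04193 × 2.16 × 1081.0 = 97.90 mGal
Simple Bouguer anomaly = 279.204 − (97.90) = 181.304 mGal
Complete Bouguer anomaly = 181.304 + 0.70 = 182.004 mGal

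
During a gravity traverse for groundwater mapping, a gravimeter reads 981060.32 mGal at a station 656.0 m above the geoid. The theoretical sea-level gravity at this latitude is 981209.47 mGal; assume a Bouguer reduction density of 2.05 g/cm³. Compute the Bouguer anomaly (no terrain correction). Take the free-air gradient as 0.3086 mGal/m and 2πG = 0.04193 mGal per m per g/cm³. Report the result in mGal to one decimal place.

Free-air correction = 0.3086 × 656.0 = 202.44 mGal
Free-air anomaly = 981060.32 − 981209.47 + (202.44) = 53.29 mGal
Bouguer slab correction = 0.04193 × 2.05 × 656.0 = 56.39 mGal
Simple Bouguer anomaly = 53.29 − (56.39) = -3.10 mGal

-3.1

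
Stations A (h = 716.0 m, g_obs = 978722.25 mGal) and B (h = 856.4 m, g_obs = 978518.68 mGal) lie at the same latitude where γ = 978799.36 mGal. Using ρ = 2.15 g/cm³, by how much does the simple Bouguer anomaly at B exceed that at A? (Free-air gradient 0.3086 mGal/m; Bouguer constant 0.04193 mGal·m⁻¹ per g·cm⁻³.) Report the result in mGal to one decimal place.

-172.9

Δg_SB(A) = 978722.25 − 978799.36 + 0.3086×716.0 − 0.04193×2.15×716.0 = 79.30 mGal
Δg_SB(B) = 978518.68 − 978799.36 + 0.3086×856.4 − 0.04193×2.15×856.4 = -93.60 mGal
Difference = -93.60 − (79.30) = -172.90 mGal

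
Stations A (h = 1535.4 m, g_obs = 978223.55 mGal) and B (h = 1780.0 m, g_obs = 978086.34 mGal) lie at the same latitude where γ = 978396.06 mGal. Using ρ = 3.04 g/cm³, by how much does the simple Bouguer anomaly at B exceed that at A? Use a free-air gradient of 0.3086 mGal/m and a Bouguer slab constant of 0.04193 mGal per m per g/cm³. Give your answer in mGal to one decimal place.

Δg_SB(A) = 978223.55 − 978396.06 + 0.3086×1535.4 − 0.04193×3.04×1535.4 = 105.60 mGal
Δg_SB(B) = 978086.34 − 978396.06 + 0.3086×1780.0 − 0.04193×3.04×1780.0 = 12.70 mGal
Difference = 12.70 − (105.60) = -92.90 mGal

-92.9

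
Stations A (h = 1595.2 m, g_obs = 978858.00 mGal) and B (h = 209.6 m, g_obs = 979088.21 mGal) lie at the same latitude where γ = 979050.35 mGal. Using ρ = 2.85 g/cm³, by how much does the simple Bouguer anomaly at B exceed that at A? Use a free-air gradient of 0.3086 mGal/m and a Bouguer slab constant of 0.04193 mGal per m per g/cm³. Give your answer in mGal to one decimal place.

Δg_SB(A) = 978858.00 − 979050.35 + 0.3086×1595.2 − 0.04193×2.85×1595.2 = 109.30 mGal
Δg_SB(B) = 979088.21 − 979050.35 + 0.3086×209.6 − 0.04193×2.85×209.6 = 77.50 mGal
Difference = 77.50 − (109.30) = -31.80 mGal

-31.8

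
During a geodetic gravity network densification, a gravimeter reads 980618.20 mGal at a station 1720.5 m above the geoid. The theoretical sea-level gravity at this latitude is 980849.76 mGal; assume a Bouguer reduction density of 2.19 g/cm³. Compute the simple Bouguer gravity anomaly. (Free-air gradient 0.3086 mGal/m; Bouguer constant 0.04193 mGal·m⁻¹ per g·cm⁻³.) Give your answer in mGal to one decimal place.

141.4

Free-air correction = 0.3086 × 1720.5 = 530.95 mGal
Free-air anomaly = 980618.20 − 980849.76 + (530.95) = 299.39 mGal
Bouguer slab correction = 0.04193 × 2.19 × 1720.5 = 157.99 mGal
Simple Bouguer anomaly = 299.39 − (157.99) = 141.40 mGal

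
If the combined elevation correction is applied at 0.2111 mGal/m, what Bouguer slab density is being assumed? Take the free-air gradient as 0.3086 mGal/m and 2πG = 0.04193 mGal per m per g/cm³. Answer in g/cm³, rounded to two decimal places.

0.2111 = 0.3086 − 0.04193 × ρ
ρ = (0.3086 − 0.2111) / 0.04193 = 2.33 g/cm³

2.33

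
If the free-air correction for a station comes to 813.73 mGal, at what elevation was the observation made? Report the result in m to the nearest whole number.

h = 813.73 / 0.3086 = 2636.84 m

2637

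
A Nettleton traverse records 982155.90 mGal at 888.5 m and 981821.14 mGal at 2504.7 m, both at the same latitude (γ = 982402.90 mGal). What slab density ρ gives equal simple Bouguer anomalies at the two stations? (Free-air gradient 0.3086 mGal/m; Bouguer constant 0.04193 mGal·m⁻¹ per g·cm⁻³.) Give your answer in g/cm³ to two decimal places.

Δg_obs = 981821.14 − 982155.90 = -334.76 mGal over Δh = 2504.7 − 888.5 = 1616.2 m
Equal Bouguer anomalies ⇒ Δg_obs + (0.3086 − 0.04193ρ)·Δh = 0
0.3086 − 0.04193ρ = −Δg_obs/Δh = 0.20713
ρ = (0.3086 − 0.20713) / 0.04193 = 2.42 g/cm³

2.42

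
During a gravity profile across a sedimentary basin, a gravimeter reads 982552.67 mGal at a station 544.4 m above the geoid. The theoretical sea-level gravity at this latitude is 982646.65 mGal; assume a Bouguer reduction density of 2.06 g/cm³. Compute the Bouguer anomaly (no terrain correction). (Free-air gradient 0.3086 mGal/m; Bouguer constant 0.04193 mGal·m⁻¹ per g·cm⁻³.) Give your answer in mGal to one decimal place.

Free-air correction = 0.3086 × 544.4 = 168.00 mGal
Free-air anomaly = 982552.67 − 982646.65 + (168.00) = 74.02 mGal
Bouguer slab correction = 0.04193 × 2.06 × 544.4 = 47.02 mGal
Simple Bouguer anomaly = 74.02 − (47.02) = 27.00 mGal

27.0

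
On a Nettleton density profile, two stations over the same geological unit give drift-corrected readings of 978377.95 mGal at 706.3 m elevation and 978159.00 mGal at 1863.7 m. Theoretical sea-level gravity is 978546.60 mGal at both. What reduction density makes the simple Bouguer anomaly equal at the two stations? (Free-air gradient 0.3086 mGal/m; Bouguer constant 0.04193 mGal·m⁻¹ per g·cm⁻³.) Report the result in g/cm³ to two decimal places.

Δg_obs = 978159.00 − 978377.95 = -218.95 mGal over Δh = 1863.7 − 706.3 = 1157.4 m
Equal Bouguer anomalies ⇒ Δg_obs + (0.3086 − 0.04193ρ)·Δh = 0
0.3086 − 0.04193ρ = −Δg_obs/Δh = 0.18917
ρ = (0.3086 − 0.18917) / 0.04193 = 2.85 g/cm³

2.85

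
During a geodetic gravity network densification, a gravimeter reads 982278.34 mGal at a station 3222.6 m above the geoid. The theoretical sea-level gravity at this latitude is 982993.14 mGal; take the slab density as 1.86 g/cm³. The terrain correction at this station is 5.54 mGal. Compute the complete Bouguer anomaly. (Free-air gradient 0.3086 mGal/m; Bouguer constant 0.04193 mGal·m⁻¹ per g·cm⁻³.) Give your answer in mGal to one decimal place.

33.9

Free-air correction = 0.3086 × 3222.6 = 994.49 mGal
Free-air anomaly = 982278.34 − 982993.14 + (994.49) = 279.69 mGal
Bouguer slab correction = 0.04193 × 1.86 × 3222.6 = 251.33 mGal
Simple Bouguer anomaly = 279.69 − (251.33) = 28.36 mGal
Complete Bouguer anomaly = 28.36 + 5.54 = 33.90 mGal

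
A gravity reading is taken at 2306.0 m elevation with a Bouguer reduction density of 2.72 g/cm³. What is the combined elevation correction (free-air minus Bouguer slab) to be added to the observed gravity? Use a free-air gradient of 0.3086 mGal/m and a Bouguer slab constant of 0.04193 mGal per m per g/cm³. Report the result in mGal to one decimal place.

Combined gradient = 0.3086 − 0.04193 × 2.72 = 0.1945504 mGal/m
Combined elevation correction = 0.1945504 × 2306.0 = 448.6 mGal

448.6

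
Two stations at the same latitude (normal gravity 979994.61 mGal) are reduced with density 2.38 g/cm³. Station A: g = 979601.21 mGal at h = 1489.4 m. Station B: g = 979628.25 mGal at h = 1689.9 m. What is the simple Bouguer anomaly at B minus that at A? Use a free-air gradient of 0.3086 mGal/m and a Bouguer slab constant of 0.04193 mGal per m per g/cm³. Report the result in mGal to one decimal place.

68.9

Δg_SB(A) = 979601.21 − 979994.61 + 0.3086×1489.4 − 0.04193×2.38×1489.4 = -82.40 mGal
Δg_SB(B) = 979628.25 − 979994.61 + 0.3086×1689.9 − 0.04193×2.38×1689.9 = -13.50 mGal
Difference = -13.50 − (-82.40) = 68.90 mGal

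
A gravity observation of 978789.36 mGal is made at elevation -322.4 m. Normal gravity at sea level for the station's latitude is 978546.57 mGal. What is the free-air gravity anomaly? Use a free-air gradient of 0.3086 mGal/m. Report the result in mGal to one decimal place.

143.3

Free-air correction = 0.3086 × -322.4 = -99.49 mGal
Free-air anomaly = 978789.36 − 978546.57 + (-99.49) = 143.30 mGal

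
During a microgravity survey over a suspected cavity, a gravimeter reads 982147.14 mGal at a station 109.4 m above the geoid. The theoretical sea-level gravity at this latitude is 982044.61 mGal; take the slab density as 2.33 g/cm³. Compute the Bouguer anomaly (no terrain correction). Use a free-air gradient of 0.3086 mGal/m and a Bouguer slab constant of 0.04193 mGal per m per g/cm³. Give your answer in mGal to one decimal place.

125.6

Free-air correction = 0.3086 × 109.4 = 33.76 mGal
Free-air anomaly = 982147.14 − 982044.61 + (33.76) = 136.29 mGal
Bouguer slab correction = 0.04193 × 2.33 × 109.4 = 10.69 mGal
Simple Bouguer anomaly = 136.29 − (10.69) = 125.60 mGal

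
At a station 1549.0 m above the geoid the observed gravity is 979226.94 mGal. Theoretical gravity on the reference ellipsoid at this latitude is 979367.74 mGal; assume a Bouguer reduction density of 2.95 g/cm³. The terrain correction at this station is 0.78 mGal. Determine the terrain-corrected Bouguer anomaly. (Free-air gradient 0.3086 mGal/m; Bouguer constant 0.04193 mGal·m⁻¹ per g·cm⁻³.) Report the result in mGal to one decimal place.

Free-air correction = 0.3086 × 1549.0 = 478.02 mGal
Free-air anomaly = 979226.94 − 979367.74 + (478.02) = 337.22 mGal
Bouguer slab correction = 0.04193 × 2.95 × 1549.0 = 191.60 mGal
Simple Bouguer anomaly = 337.22 − (191.60) = 145.62 mGal
Complete Bouguer anomaly = 145.62 + 0.78 = 146.40 mGal

146.4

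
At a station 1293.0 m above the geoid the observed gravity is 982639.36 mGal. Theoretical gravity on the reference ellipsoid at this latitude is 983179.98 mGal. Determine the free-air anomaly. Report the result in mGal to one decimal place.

-141.6

Free-air correction = 0.3086 × 1293.0 = 399.02 mGal
Free-air anomaly = 982639.36 − 983179.98 + (399.02) = -141.60 mGal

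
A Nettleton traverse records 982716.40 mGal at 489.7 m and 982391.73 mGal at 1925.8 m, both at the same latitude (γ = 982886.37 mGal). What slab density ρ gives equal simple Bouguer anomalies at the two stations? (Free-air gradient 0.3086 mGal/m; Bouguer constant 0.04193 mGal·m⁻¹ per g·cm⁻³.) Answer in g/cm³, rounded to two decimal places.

Δg_obs = 982391.73 − 982716.40 = -324.67 mGal over Δh = 1925.8 − 489.7 = 1436.1 m
Equal Bouguer anomalies ⇒ Δg_obs + (0.3086 − 0.04193ρ)·Δh = 0
0.3086 − 0.04193ρ = −Δg_obs/Δh = 0.22608
ρ = (0.3086 − 0.22608) / 0.04193 = 1.97 g/cm³

1.97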